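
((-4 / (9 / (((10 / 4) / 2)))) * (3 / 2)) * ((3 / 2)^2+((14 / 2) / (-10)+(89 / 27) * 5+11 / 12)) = -1279 / 81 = -15.79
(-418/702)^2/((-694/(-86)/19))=35687377/42750747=0.83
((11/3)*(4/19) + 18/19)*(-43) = -4214/57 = -73.93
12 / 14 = 0.86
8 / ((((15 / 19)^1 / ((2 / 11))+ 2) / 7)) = 2128 / 241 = 8.83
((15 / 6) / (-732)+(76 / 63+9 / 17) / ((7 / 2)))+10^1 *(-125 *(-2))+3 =9159117497 / 3658536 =2503.49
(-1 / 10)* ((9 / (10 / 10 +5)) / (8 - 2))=-1 / 40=-0.02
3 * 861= 2583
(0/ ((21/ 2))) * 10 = 0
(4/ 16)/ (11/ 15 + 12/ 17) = 0.17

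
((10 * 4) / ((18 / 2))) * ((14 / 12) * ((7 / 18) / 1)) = 2.02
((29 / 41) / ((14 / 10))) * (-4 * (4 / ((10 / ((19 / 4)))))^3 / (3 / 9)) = -596733 / 14350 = -41.58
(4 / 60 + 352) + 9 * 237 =37276 / 15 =2485.07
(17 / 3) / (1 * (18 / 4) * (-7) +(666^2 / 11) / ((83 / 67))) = 0.00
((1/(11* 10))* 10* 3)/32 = 0.01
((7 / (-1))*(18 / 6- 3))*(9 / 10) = 0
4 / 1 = 4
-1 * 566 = -566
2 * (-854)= -1708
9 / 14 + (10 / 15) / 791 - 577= -2735387 / 4746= -576.36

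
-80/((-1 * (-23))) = -80/23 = -3.48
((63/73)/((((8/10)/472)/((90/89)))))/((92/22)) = 18399150/149431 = 123.13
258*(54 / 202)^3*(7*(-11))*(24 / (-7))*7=9384539472 / 1030301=9108.54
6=6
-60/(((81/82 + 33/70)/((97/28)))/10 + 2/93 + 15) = -554791500/139286209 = -3.98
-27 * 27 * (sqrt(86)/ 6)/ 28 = -243 * sqrt(86)/ 56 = -40.24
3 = 3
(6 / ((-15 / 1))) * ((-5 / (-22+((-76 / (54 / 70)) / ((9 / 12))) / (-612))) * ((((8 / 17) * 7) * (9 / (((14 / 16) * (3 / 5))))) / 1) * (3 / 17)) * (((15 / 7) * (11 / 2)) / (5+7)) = -14434200 / 16064167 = -0.90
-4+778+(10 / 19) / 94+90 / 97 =67125509 / 86621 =774.93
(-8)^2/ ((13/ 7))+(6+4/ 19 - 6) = 8564/ 247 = 34.67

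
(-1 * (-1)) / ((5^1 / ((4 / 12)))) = 1 / 15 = 0.07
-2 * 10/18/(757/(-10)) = 100/6813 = 0.01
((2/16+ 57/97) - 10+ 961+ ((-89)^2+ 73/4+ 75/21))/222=48315109/1205904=40.07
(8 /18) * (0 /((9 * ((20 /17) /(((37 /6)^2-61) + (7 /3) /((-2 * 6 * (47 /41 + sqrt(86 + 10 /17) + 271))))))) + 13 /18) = 26 /81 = 0.32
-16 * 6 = -96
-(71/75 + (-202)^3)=618180529/75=8242407.05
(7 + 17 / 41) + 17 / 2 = 1305 / 82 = 15.91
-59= -59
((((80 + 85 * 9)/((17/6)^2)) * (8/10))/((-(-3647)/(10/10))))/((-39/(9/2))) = -0.00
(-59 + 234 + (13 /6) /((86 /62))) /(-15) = -45553 /3870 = -11.77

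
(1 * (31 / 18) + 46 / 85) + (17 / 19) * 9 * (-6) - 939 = -28635473 / 29070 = -985.05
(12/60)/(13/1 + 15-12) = 0.01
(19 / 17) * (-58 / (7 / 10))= -11020 / 119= -92.61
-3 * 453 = -1359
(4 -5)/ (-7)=1/ 7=0.14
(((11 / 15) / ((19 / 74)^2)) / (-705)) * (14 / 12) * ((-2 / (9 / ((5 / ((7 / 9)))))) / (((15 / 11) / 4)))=2650384 / 34358175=0.08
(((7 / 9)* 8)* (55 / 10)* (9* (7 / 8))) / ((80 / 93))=50127 / 160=313.29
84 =84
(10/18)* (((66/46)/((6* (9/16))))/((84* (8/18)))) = 55/8694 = 0.01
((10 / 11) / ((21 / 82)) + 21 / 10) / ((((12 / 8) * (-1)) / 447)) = -1944599 / 1155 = -1683.64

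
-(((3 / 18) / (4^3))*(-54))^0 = -1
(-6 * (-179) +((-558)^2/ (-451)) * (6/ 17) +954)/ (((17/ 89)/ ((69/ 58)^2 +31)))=33192310815615/ 109615099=302807.84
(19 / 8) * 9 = 171 / 8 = 21.38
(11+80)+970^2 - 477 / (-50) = 47050027 / 50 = 941000.54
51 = 51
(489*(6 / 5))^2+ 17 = 8608781 / 25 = 344351.24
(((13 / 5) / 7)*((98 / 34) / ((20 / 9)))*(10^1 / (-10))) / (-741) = 0.00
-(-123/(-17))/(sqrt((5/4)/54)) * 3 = -2214 * sqrt(30)/85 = -142.67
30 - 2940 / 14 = -180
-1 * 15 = -15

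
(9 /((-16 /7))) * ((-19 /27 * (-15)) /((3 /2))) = -665 /24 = -27.71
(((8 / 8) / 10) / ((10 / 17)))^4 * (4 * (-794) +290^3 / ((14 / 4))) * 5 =509016312391 / 17500000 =29086.65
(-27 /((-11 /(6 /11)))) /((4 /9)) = 729 /242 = 3.01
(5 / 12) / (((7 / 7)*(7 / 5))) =25 / 84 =0.30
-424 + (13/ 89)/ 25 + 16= -907787/ 2225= -407.99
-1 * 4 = -4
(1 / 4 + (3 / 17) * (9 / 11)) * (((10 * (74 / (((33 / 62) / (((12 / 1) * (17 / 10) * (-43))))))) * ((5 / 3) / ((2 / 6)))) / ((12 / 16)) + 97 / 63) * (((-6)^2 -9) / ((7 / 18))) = -44878234734945 / 201586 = -222625751.47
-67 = -67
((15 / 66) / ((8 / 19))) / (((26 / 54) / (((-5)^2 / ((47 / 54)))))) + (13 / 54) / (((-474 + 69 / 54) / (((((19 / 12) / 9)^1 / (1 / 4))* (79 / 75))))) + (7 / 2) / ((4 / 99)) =82565426070229 / 694846216350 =118.83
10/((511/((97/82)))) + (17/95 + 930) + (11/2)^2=7646524113/7961380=960.45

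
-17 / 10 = -1.70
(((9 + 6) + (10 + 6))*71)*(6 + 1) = 15407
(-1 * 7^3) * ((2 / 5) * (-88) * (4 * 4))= 965888 / 5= 193177.60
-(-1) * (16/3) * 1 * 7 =112/3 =37.33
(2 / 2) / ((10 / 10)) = 1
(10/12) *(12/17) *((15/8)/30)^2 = 0.00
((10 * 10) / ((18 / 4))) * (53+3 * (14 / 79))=845800 / 711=1189.59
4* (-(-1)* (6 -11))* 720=-14400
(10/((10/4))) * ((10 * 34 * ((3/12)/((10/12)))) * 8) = 3264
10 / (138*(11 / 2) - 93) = 5 / 333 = 0.02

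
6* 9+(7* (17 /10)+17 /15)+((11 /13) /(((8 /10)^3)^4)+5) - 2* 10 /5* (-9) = 393720423989 /3271557120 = 120.35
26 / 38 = 13 / 19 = 0.68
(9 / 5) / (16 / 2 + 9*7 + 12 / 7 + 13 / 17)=1071 / 43720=0.02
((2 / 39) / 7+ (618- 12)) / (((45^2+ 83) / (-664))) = -27463040 / 143871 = -190.89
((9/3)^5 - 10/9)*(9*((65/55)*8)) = 20582.55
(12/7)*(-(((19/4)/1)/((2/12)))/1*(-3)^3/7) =9234/49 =188.45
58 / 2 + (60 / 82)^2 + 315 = 579164 / 1681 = 344.54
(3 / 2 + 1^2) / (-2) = -5 / 4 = -1.25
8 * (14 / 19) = 112 / 19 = 5.89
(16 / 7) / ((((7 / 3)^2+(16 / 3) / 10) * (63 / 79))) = 6320 / 13181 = 0.48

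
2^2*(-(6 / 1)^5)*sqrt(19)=-31104*sqrt(19)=-135579.19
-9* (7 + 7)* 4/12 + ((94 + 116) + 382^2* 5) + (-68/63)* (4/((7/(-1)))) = 321836780/441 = 729788.62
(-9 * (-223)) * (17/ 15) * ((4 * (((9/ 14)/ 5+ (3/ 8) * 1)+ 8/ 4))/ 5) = 7972473/ 1750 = 4555.70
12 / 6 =2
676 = 676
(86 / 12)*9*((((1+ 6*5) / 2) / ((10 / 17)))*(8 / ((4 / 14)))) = 475881 / 10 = 47588.10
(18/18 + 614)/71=8.66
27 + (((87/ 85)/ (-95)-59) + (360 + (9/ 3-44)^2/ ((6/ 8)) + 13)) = 62556764/ 24225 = 2582.32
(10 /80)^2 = 1 /64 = 0.02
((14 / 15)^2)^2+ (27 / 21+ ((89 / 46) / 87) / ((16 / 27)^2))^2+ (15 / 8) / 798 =14187678178676813611 / 5496754074255360000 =2.58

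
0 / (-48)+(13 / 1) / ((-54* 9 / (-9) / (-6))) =-13 / 9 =-1.44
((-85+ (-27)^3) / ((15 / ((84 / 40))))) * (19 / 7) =-187796 / 25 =-7511.84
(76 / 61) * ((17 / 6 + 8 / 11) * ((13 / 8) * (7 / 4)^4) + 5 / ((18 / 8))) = 435219415 / 6183936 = 70.38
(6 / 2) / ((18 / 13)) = 13 / 6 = 2.17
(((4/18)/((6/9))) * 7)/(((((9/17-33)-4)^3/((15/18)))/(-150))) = 34391/5719872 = 0.01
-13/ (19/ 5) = -65/ 19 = -3.42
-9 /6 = -3 /2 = -1.50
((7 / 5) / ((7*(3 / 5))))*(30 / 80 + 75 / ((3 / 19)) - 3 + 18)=3923 / 24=163.46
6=6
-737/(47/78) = -57486/47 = -1223.11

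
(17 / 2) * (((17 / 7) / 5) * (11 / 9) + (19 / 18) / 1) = 17663 / 1260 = 14.02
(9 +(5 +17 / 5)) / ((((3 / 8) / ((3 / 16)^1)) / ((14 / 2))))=609 / 10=60.90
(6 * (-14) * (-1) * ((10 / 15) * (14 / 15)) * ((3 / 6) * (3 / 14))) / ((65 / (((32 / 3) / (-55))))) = -896 / 53625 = -0.02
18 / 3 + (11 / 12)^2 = 6.84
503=503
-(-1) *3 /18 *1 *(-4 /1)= -2 /3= -0.67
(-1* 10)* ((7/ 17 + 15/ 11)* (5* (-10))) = 166000/ 187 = 887.70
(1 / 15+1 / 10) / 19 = 1 / 114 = 0.01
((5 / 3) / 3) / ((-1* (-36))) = 5 / 324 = 0.02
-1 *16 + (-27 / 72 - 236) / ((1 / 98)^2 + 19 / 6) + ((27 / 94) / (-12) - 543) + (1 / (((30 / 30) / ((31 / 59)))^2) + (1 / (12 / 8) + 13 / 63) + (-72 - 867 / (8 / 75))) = -16613192507923981 / 1880885952162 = -8832.64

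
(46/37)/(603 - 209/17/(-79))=30889/14985703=0.00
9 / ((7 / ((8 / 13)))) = 72 / 91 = 0.79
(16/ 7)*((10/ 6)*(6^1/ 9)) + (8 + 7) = 1105/ 63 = 17.54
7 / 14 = 1 / 2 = 0.50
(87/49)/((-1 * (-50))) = 87/2450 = 0.04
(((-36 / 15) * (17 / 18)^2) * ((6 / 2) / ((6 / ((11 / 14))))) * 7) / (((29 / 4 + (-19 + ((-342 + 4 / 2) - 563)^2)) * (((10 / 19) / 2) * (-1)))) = 60401 / 2201572575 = 0.00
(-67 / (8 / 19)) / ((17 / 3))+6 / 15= -18823 / 680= -27.68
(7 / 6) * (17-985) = -3388 / 3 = -1129.33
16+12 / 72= 97 / 6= 16.17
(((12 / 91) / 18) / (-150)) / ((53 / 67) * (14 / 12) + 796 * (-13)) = 0.00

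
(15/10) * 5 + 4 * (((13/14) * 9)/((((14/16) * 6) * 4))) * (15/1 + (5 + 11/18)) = 40.31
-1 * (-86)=86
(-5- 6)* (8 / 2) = -44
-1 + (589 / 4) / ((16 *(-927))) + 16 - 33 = -1068493 / 59328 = -18.01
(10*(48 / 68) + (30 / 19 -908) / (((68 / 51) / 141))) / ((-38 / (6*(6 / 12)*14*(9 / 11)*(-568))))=-302133132756 / 6137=-49231405.04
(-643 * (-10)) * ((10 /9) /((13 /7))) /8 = 112525 /234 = 480.88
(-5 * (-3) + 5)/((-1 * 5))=-4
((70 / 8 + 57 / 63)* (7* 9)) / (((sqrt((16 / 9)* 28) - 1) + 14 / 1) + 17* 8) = 3262653 / 797444 - 14598* sqrt(7) / 199361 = 3.90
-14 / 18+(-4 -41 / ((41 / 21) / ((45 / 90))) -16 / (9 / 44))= -187 / 2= -93.50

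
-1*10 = -10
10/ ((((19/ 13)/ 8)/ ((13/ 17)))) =13520/ 323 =41.86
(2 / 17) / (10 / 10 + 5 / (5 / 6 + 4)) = 58 / 1003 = 0.06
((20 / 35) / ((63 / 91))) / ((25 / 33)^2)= 6292 / 4375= 1.44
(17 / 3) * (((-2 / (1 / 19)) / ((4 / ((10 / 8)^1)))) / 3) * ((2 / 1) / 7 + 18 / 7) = -8075 / 126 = -64.09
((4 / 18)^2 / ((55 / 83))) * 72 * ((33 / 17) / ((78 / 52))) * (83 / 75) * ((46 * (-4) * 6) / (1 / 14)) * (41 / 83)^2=-554272768 / 19125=-28981.58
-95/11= -8.64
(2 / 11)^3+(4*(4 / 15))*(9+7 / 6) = 649888 / 59895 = 10.85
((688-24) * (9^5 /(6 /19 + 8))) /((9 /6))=248320728 /79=3143300.35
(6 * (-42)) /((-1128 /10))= 105 /47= 2.23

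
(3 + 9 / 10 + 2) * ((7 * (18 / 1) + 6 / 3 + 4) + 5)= 8083 / 10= 808.30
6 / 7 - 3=-15 / 7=-2.14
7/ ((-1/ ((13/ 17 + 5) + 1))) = -805/ 17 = -47.35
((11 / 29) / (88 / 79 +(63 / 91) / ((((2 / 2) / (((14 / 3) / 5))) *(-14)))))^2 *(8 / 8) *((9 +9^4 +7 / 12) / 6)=251565707825575 / 1820392275528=138.19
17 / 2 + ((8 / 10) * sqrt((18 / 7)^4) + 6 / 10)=7051 / 490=14.39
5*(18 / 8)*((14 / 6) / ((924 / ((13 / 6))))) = 65 / 1056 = 0.06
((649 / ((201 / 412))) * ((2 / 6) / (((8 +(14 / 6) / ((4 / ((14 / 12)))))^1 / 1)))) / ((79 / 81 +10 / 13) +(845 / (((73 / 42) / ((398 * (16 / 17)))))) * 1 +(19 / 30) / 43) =240397808219712 / 857027765121464125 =0.00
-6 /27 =-2 /9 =-0.22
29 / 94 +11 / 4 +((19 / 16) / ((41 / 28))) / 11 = 66394 / 21197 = 3.13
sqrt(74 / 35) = sqrt(2590) / 35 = 1.45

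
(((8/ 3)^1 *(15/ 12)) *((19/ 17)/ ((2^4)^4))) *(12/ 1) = 95/ 139264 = 0.00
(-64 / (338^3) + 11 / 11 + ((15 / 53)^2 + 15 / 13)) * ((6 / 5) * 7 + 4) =1877914688518 / 67792532405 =27.70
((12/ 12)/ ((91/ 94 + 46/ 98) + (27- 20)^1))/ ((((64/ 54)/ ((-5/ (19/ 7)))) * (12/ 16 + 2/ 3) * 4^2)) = -0.01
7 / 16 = 0.44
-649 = -649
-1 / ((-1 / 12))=12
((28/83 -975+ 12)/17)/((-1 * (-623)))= -79901/879053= -0.09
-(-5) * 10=50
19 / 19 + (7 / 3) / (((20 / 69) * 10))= 361 / 200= 1.80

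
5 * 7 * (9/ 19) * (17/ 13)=5355/ 247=21.68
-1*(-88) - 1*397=-309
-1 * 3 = -3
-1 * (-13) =13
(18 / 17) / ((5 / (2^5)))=576 / 85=6.78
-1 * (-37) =37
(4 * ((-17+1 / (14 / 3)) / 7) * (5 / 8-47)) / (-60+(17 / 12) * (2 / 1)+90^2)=37365 / 675598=0.06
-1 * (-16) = 16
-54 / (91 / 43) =-2322 / 91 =-25.52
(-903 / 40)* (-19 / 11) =17157 / 440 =38.99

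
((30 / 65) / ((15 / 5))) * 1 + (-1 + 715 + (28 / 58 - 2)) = 268664 / 377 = 712.64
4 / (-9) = -4 / 9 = -0.44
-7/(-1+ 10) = -7/9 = -0.78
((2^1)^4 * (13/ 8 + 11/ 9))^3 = 68921000/ 729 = 94541.84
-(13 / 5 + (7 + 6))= -78 / 5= -15.60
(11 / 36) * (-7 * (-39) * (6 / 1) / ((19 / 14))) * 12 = 84084 / 19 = 4425.47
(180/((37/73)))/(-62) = -6570/1147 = -5.73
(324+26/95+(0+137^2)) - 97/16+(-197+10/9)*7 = 242354729/13680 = 17715.99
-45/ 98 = -0.46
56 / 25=2.24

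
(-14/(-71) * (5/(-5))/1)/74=-7/2627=-0.00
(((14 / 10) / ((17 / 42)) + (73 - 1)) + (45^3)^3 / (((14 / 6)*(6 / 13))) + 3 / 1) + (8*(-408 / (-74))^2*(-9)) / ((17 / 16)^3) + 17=702632025249386.78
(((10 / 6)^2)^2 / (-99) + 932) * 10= 74730830 / 8019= 9319.22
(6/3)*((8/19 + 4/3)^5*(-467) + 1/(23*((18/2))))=-214819866290654/13838917311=-15522.88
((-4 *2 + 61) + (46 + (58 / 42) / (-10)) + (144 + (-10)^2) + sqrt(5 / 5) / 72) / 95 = 864047 / 239400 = 3.61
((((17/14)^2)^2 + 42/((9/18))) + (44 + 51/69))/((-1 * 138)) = -115670759/121932384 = -0.95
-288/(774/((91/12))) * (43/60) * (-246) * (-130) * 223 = -43264676/3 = -14421558.67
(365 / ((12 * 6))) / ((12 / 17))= 6205 / 864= 7.18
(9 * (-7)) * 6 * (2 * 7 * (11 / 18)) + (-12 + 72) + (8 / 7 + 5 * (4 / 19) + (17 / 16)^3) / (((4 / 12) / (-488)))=-554588067 / 68096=-8144.21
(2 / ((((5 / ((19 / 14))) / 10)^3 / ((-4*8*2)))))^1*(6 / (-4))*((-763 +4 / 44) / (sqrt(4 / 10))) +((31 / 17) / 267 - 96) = -4631479.09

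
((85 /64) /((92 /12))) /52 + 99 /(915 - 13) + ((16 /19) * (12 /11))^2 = 131192956599 /137084257024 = 0.96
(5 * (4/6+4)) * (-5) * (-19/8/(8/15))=16625/32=519.53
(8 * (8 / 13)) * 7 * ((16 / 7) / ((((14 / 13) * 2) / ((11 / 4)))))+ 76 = 1236 / 7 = 176.57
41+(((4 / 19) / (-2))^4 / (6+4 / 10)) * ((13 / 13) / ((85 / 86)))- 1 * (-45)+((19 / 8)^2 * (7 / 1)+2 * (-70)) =-2058156801 / 141789248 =-14.52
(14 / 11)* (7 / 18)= 49 / 99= 0.49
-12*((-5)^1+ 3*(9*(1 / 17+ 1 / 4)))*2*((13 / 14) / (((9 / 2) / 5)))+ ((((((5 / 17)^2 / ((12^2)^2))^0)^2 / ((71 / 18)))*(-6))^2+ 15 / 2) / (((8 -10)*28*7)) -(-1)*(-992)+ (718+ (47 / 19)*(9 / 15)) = -6801454678051 / 19148137680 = -355.20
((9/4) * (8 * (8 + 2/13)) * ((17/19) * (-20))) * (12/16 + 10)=-6973740/247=-28233.77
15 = 15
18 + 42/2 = 39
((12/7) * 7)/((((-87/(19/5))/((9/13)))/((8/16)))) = -342/1885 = -0.18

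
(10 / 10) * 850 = 850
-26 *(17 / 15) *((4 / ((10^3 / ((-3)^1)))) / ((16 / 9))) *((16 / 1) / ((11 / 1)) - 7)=-121329 / 110000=-1.10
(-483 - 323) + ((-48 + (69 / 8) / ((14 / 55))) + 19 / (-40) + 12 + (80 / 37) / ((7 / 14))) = -16664407 / 20720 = -804.27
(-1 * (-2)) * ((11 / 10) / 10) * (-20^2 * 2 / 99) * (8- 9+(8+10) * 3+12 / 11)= -9520 / 99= -96.16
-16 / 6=-8 / 3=-2.67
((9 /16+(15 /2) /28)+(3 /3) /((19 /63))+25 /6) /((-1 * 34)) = -53069 /217056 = -0.24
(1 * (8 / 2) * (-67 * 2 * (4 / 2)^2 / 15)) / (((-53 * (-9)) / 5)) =-2144 / 1431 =-1.50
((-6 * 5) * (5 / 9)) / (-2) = 25 / 3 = 8.33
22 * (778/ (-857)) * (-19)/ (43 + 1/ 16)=5203264/ 590473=8.81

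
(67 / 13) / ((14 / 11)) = 737 / 182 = 4.05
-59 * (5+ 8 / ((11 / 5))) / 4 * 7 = -39235 / 44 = -891.70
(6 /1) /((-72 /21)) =-7 /4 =-1.75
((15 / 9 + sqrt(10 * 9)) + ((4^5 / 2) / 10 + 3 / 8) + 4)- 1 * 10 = 3 * sqrt(10) + 5669 / 120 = 56.73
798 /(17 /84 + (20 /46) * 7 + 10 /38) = 29292984 /128809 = 227.41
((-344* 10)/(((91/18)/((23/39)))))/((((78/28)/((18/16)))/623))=-221812920/2197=-100961.73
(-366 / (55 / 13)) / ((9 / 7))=-67.28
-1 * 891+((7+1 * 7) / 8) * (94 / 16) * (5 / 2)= -55379 / 64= -865.30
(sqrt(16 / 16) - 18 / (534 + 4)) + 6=1874 / 269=6.97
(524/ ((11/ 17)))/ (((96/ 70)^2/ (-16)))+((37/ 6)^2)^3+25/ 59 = 1456569743041/ 30279744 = 48103.77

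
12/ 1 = 12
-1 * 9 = -9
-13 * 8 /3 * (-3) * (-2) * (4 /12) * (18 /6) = -208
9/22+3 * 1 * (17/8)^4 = 2774625/45056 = 61.58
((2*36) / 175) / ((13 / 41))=2952 / 2275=1.30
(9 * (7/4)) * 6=189/2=94.50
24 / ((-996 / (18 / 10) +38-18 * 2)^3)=-81 / 565609283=-0.00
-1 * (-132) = 132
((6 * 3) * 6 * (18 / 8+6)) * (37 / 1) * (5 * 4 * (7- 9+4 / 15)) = -1142856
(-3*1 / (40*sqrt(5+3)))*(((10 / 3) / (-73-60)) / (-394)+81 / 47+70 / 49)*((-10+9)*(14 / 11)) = 2911177*sqrt(2) / 38702620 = 0.11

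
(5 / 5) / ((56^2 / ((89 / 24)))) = 89 / 75264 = 0.00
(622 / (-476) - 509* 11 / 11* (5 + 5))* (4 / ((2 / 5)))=-6058655 / 119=-50913.07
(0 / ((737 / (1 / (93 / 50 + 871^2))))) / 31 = 0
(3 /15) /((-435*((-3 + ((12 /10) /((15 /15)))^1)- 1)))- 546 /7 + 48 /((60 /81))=-80387 /6090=-13.20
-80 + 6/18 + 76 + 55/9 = 22/9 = 2.44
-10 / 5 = -2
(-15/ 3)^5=-3125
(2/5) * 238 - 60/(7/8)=932/35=26.63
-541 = -541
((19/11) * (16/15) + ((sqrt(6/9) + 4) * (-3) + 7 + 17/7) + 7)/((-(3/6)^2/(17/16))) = -123131/4620 + 17 * sqrt(6)/4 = -16.24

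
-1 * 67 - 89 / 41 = -2836 / 41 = -69.17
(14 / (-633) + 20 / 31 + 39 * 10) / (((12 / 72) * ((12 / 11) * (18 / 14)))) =295110046 / 176607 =1671.00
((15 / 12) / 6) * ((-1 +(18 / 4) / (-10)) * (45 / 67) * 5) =-2175 / 2144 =-1.01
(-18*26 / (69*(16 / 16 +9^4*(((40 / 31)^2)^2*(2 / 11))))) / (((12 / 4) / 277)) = -0.19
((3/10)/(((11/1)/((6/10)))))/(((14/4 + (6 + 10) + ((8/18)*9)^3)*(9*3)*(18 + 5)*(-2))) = -1/6337650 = -0.00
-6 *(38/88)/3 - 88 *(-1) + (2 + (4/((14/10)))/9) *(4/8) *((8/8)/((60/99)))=411403/4620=89.05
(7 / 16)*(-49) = -343 / 16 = -21.44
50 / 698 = 25 / 349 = 0.07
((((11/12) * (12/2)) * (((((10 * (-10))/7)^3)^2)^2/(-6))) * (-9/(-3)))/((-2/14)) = 2750000000000000000000000/1977326743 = 1390766604323421.12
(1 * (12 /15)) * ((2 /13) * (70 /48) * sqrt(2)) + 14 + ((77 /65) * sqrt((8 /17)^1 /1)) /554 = 77 * sqrt(34) /306085 + 7 * sqrt(2) /39 + 14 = 14.26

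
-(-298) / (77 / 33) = 894 / 7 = 127.71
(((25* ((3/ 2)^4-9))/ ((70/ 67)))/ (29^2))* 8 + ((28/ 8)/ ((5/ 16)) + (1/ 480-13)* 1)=-1087583/ 403680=-2.69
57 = 57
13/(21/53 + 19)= 689/1028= 0.67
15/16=0.94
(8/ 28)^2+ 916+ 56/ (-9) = 401248/ 441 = 909.86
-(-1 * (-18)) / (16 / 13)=-117 / 8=-14.62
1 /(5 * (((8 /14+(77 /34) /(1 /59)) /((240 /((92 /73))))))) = 208488 /734551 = 0.28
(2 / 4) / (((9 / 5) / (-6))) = -5 / 3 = -1.67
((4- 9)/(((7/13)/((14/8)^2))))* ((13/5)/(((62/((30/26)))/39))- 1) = -25025/992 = -25.23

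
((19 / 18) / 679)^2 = 361 / 149377284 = 0.00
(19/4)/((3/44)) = 209/3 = 69.67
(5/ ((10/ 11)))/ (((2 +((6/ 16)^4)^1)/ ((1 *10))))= 225280/ 8273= 27.23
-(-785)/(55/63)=9891/11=899.18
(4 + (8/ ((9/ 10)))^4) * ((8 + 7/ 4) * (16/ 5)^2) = 34100555008/ 54675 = 623695.56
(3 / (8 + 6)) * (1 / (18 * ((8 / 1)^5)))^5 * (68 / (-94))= -17 / 7828649392559191449049006866432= -0.00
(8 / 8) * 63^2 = 3969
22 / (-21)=-22 / 21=-1.05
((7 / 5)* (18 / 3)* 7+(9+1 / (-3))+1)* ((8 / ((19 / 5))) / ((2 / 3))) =4108 / 19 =216.21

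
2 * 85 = 170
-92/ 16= -23/ 4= -5.75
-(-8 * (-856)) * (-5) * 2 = 68480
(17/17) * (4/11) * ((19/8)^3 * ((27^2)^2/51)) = 1215051273/23936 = 50762.50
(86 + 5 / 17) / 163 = 9 / 17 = 0.53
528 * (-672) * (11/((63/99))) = -6133248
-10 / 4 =-5 / 2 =-2.50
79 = 79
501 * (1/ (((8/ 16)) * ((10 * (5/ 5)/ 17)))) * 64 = 545088/ 5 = 109017.60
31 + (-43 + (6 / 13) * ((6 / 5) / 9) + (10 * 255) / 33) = 46714 / 715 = 65.33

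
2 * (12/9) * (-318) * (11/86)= -4664/43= -108.47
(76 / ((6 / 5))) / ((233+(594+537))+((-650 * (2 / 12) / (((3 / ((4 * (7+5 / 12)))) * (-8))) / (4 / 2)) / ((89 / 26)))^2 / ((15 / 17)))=8864640 / 251608477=0.04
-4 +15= 11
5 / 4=1.25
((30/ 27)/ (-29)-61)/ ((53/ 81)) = -143379/ 1537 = -93.28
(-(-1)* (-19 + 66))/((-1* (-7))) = 47/7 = 6.71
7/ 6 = 1.17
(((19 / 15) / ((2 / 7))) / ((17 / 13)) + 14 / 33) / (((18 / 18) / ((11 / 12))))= 3.50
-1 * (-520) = 520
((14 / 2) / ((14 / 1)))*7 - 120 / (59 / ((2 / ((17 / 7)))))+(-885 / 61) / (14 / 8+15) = 7861267 / 8198522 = 0.96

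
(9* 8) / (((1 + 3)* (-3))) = -6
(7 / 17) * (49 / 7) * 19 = 931 / 17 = 54.76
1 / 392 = 0.00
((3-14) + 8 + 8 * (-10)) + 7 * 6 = -41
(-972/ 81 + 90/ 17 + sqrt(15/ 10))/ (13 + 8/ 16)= -76/ 153 + sqrt(6)/ 27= -0.41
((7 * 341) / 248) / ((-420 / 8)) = -11 / 60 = -0.18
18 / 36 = 1 / 2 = 0.50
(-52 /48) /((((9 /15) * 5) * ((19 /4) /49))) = -637 /171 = -3.73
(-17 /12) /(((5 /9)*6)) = -17 /40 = -0.42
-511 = -511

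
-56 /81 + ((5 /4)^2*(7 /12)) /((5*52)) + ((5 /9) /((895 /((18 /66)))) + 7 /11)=-27239327 /530779392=-0.05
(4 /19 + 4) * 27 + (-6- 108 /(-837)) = 63502 /589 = 107.81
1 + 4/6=5/3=1.67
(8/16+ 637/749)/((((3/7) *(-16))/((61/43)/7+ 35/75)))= -436679/3312720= -0.13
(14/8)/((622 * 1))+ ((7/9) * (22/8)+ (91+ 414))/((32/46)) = 729.01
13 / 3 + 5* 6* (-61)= -5477 / 3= -1825.67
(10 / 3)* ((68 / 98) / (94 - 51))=340 / 6321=0.05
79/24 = 3.29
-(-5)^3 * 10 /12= 104.17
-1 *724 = -724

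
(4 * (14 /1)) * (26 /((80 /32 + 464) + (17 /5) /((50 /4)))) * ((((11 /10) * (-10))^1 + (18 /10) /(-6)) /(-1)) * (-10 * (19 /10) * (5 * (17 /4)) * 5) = -8303522500 /116693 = -71156.99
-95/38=-5/2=-2.50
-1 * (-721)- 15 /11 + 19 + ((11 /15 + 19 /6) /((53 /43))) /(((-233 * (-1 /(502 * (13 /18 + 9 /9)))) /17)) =3823440023 /4075170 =938.23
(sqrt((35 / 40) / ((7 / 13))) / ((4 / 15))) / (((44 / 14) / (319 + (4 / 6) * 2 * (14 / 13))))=437395 * sqrt(26) / 4576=487.39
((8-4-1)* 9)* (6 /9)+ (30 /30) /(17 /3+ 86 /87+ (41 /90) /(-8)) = 2500758 /137771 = 18.15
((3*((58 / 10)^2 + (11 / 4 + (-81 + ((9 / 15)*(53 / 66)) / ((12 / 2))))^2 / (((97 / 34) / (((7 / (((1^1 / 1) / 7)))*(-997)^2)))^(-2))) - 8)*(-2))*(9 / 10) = -69375754115574413904246 / 414787834908926770445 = -167.26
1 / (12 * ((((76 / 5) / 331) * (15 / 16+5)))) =331 / 1083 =0.31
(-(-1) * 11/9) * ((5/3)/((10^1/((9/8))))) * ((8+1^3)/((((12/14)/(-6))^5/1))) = -554631/16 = -34664.44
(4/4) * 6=6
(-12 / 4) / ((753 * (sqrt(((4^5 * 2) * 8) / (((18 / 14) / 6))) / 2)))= -sqrt(42) / 224896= -0.00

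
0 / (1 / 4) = 0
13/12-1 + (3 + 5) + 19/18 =329/36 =9.14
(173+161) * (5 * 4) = 6680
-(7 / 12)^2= -49 / 144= -0.34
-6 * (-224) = 1344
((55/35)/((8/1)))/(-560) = -11/31360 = -0.00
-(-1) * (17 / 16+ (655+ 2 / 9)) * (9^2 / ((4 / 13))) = 11057085 / 64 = 172766.95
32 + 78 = 110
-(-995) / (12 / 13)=12935 / 12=1077.92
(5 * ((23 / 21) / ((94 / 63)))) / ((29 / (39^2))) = 524745 / 2726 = 192.50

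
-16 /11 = -1.45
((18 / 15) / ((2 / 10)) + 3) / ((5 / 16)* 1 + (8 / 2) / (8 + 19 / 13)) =17712 / 1447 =12.24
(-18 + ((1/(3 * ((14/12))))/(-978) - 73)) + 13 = -266995/3423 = -78.00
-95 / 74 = -1.28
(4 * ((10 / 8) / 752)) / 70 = 1 / 10528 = 0.00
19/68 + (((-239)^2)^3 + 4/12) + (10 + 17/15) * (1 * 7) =190102390230292337/1020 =186374892382639.55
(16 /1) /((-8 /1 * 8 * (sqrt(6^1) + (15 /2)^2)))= -75 /16843 + 4 * sqrt(6) /50529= -0.00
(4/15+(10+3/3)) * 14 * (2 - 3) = -2366/15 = -157.73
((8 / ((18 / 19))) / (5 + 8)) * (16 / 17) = 1216 / 1989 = 0.61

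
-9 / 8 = -1.12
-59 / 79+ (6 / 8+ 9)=2845 / 316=9.00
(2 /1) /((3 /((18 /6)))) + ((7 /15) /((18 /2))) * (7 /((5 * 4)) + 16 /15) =3359 /1620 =2.07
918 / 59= 15.56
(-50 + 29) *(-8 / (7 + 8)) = 56 / 5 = 11.20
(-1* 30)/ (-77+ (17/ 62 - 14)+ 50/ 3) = 1116/ 2755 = 0.41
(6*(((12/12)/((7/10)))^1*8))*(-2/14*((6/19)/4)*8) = -5760/931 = -6.19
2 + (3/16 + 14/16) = 49/16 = 3.06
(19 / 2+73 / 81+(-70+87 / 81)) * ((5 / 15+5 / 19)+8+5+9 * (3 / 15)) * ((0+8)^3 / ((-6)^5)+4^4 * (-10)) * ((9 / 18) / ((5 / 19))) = 6470207117072 / 1476225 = 4382941.03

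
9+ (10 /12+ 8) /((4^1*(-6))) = 1243 /144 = 8.63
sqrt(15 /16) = sqrt(15) /4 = 0.97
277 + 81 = 358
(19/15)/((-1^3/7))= -133/15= -8.87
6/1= 6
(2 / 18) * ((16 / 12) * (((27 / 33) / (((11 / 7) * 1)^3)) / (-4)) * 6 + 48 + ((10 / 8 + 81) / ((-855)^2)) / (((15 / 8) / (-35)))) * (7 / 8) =1336663518841 / 288979299675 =4.63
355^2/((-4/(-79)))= 9955975/4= 2488993.75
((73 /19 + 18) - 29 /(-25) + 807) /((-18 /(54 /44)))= -107523 /1900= -56.59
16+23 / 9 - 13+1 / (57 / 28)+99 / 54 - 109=-34583 / 342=-101.12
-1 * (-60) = 60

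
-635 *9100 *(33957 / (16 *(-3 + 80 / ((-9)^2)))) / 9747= 147165393375 / 235372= 625245.97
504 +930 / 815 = 82338 / 163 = 505.14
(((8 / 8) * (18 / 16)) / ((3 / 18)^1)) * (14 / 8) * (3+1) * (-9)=-1701 / 4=-425.25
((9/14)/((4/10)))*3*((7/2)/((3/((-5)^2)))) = 1125/8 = 140.62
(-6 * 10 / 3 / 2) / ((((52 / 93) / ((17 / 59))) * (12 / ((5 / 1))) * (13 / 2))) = -13175 / 39884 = -0.33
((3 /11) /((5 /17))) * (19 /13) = 969 /715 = 1.36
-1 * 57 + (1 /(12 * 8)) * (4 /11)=-15047 /264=-57.00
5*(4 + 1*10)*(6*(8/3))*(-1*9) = -10080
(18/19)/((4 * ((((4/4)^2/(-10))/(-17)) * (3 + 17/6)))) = 918/133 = 6.90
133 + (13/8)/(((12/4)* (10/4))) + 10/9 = 24179/180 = 134.33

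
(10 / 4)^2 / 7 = 25 / 28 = 0.89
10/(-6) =-1.67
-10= -10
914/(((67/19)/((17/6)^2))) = 2509387/1206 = 2080.75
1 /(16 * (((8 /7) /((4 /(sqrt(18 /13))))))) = 7 * sqrt(26) /192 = 0.19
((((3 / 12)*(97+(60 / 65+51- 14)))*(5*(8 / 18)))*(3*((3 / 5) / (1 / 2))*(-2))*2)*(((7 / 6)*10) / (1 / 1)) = -491120 / 39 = -12592.82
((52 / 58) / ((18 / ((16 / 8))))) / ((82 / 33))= 143 / 3567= 0.04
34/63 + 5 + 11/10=4183/630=6.64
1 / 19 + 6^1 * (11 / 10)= 632 / 95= 6.65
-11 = -11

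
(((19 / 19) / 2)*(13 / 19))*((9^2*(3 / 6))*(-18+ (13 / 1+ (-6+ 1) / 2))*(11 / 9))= -19305 / 152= -127.01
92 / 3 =30.67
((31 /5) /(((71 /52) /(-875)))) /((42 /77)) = -1551550 /213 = -7284.27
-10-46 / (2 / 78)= -1804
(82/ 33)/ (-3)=-82/ 99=-0.83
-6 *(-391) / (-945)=-782 / 315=-2.48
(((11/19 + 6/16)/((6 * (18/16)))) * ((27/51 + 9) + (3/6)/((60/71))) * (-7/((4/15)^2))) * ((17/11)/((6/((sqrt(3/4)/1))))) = -9525775 * sqrt(3)/525312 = -31.41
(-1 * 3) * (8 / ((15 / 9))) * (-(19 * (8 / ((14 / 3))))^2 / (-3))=-1247616 / 245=-5092.31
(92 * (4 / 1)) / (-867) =-368 / 867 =-0.42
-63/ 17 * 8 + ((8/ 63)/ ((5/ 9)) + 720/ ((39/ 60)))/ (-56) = -2676461/ 54145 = -49.43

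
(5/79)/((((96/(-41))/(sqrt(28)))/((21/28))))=-205*sqrt(7)/5056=-0.11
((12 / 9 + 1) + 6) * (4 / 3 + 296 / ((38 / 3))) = 35200 / 171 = 205.85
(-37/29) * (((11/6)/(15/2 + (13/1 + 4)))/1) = -0.10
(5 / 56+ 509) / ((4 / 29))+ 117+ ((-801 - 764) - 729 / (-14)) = 73439 / 32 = 2294.97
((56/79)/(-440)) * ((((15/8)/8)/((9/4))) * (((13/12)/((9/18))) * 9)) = -91/27808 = -0.00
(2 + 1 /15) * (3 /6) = 31 /30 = 1.03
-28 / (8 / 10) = -35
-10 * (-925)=9250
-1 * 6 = -6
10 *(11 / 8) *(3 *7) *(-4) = -1155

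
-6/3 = -2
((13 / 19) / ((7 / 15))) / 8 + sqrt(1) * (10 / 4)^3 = 4205 / 266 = 15.81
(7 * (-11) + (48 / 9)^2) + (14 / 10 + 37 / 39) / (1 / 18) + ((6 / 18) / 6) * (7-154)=-16901 / 1170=-14.45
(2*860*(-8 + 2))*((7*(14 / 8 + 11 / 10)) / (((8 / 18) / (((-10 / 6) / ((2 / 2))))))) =772065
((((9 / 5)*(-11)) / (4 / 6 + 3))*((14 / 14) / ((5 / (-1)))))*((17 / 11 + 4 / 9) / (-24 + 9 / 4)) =-788 / 7975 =-0.10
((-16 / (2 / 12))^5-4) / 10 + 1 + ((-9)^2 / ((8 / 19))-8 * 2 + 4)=-6522980133 / 8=-815372516.62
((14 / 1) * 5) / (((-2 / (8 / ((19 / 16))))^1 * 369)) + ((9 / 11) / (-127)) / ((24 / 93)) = -52024549 / 78354936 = -0.66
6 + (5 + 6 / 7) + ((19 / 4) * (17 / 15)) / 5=27161 / 2100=12.93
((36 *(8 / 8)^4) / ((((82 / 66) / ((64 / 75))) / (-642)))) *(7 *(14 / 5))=-1594543104 / 5125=-311130.36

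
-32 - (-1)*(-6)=-38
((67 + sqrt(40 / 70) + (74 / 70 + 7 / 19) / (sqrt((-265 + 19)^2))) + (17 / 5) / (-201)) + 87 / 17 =2 *sqrt(7) / 7 + 6717768859 / 93164505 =72.86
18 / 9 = 2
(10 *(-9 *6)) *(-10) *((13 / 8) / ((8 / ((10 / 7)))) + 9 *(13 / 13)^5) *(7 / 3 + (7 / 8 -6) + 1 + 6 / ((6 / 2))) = 2341125 / 224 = 10451.45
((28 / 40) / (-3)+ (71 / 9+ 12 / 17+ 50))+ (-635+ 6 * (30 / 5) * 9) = -386537 / 1530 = -252.64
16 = 16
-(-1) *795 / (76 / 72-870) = -14310 / 15641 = -0.91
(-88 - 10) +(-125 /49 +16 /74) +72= -51371 /1813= -28.33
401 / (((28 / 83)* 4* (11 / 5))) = 166415 / 1232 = 135.08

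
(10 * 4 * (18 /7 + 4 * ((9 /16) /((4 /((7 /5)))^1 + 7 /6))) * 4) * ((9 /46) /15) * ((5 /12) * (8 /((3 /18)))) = 3555360 /27209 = 130.67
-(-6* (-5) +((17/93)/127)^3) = -49428936146843/1647631204731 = -30.00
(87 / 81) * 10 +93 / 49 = 16721 / 1323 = 12.64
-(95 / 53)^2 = -3.21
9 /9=1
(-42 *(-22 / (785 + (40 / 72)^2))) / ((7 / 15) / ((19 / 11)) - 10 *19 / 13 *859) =-27729702 / 295874593489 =-0.00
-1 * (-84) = 84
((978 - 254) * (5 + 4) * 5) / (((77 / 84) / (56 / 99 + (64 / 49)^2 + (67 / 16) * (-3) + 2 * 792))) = 16249560935655 / 290521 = 55932483.14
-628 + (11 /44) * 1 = -2511 /4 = -627.75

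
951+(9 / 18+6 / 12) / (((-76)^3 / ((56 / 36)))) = 1878597785 / 1975392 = 951.00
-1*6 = -6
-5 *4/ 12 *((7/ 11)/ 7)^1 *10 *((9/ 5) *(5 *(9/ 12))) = -225/ 22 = -10.23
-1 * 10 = -10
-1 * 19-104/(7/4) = -549/7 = -78.43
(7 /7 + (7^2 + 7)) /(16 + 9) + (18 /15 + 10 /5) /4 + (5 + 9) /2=252 /25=10.08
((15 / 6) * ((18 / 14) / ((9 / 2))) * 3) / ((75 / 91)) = 13 / 5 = 2.60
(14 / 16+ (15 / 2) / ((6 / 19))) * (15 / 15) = 197 / 8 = 24.62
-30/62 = -15/31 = -0.48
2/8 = 1/4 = 0.25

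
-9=-9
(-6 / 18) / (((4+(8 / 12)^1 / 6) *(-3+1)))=3 / 74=0.04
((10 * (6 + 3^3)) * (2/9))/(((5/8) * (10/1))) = 176/15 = 11.73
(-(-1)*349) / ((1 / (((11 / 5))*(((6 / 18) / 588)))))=3839 / 8820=0.44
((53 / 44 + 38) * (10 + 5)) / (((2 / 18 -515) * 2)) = -232875 / 407792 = -0.57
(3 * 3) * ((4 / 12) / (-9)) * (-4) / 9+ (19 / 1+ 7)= 706 / 27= 26.15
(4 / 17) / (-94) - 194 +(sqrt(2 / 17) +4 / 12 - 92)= -684749 / 2397 +sqrt(34) / 17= -285.33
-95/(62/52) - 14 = -2904/31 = -93.68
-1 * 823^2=-677329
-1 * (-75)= 75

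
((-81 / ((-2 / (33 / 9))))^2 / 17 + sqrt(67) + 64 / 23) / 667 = sqrt(67) / 667 + 2033159 / 1043188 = 1.96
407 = 407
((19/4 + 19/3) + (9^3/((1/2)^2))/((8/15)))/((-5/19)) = -20818.62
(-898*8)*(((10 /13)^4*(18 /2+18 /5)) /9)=-100576000 /28561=-3521.45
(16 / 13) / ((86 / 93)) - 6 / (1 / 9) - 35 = -87.67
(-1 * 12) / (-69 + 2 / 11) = 132 / 757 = 0.17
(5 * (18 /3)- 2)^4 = 614656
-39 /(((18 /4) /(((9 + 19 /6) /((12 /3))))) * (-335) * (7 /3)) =0.03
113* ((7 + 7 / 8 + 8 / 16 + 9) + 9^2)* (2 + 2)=88931 / 2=44465.50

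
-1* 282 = -282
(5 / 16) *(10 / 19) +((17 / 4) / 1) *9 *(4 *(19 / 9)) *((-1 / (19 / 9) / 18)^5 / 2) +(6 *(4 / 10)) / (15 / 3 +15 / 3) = 84337839 / 208513600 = 0.40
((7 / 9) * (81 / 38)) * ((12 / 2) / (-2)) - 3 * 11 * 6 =-7713 / 38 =-202.97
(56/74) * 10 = 280/37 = 7.57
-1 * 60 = -60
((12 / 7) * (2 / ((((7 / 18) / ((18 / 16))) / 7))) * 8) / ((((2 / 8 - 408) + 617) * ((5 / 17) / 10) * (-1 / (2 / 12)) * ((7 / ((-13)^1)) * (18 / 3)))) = 7072 / 1519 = 4.66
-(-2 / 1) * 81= 162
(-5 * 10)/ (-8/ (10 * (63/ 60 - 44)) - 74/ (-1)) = -21475/ 31791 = -0.68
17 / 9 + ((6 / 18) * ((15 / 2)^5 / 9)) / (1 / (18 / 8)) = 2280301 / 1152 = 1979.43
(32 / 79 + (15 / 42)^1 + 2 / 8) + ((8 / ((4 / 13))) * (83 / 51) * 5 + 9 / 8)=48217165 / 225624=213.71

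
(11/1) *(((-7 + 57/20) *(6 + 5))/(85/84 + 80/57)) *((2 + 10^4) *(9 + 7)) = -213757783008/6425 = -33269693.85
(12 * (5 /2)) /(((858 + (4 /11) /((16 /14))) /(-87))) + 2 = -19654 /18883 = -1.04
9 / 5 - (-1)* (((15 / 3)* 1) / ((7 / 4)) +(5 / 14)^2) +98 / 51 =335179 / 49980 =6.71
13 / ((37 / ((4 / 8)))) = 13 / 74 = 0.18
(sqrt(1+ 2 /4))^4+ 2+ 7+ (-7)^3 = -1327 /4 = -331.75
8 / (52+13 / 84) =672 / 4381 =0.15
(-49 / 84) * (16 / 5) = -28 / 15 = -1.87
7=7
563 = 563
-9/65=-0.14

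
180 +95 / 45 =1639 / 9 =182.11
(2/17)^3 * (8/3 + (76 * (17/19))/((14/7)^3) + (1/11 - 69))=-0.09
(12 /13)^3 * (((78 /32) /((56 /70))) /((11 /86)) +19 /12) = 482886 /24167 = 19.98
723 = 723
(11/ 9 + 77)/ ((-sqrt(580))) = -352 * sqrt(145)/ 1305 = -3.25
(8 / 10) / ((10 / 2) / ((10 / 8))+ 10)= 2 / 35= 0.06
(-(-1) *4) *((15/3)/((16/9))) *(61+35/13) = 9315/13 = 716.54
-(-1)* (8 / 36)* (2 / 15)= 4 / 135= 0.03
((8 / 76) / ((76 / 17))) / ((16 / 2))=17 / 5776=0.00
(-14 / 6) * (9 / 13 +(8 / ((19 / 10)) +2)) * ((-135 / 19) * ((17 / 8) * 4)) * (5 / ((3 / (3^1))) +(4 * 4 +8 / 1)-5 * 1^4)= 109563300 / 4693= 23346.11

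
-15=-15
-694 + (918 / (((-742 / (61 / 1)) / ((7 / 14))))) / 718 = -369760663 / 532756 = -694.05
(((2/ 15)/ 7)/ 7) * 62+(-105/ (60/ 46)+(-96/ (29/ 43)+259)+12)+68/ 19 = 42039733/ 809970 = 51.90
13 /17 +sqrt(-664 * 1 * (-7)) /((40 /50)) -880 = -14947 /17 +5 * sqrt(1162) /2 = -794.01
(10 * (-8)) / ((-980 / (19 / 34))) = 38 / 833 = 0.05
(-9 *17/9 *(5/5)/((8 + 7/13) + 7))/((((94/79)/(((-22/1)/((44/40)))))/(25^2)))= 11493.44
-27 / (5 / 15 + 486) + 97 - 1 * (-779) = 1278003 / 1459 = 875.94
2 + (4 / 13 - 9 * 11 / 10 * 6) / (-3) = 4231 / 195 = 21.70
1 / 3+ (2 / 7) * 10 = 67 / 21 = 3.19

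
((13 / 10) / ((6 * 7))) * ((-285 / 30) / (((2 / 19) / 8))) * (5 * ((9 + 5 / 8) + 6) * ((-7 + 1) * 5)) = 52377.23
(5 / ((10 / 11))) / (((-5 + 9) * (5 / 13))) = 143 / 40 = 3.58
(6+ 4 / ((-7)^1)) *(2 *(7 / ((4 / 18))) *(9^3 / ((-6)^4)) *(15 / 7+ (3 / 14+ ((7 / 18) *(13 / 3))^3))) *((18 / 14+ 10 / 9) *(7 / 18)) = 22588075957 / 17635968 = 1280.80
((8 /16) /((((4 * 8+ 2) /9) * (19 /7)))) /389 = 63 /502588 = 0.00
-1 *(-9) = 9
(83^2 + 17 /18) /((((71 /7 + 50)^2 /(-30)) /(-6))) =60769310 /177241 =342.86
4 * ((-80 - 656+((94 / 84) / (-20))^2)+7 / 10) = -518825471 / 176400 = -2941.19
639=639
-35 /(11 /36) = -1260 /11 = -114.55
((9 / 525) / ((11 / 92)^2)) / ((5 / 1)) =25392 / 105875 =0.24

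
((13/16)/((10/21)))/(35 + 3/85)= 4641/95296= 0.05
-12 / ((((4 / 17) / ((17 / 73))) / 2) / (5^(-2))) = -1734 / 1825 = -0.95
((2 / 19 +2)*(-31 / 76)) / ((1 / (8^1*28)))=-69440 / 361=-192.35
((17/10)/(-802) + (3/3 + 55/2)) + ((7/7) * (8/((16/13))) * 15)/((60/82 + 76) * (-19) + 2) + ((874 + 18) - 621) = 71673256183/239364920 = 299.43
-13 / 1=-13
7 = 7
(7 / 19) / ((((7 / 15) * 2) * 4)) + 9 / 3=471 / 152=3.10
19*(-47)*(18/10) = -8037/5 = -1607.40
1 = 1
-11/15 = -0.73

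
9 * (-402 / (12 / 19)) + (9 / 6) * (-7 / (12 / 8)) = -11471 / 2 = -5735.50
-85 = -85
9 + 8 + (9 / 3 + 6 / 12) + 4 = 24.50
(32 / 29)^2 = 1.22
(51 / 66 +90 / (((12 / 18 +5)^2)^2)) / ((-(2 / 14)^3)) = -294.98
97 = 97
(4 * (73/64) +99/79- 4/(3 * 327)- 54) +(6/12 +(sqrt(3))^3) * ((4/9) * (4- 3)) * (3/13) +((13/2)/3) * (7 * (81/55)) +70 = 4 * sqrt(3)/13 +39186534137/886588560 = 44.73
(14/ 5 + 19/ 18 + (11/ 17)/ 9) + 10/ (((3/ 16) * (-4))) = -1599/ 170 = -9.41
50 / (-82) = -25 / 41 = -0.61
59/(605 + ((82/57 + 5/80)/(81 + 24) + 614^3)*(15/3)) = 1129968/22166109681769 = 0.00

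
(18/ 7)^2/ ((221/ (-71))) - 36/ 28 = -36927/ 10829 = -3.41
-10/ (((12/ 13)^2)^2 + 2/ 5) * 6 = -4284150/ 80401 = -53.28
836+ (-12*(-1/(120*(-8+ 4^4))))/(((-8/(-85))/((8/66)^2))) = 225780209/270072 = 836.00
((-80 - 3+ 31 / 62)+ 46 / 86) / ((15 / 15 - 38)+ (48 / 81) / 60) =2.22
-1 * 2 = -2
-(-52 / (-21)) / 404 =-13 / 2121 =-0.01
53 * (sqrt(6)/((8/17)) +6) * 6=2703 * sqrt(6)/4 +1908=3563.24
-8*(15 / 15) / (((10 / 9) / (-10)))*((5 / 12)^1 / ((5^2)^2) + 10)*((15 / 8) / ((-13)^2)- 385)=-4684857303 / 16900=-277210.49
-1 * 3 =-3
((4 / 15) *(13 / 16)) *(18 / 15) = 13 / 50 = 0.26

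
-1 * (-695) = 695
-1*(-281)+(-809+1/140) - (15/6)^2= -37397/70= -534.24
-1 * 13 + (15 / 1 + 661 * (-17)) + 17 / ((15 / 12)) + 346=-54377 / 5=-10875.40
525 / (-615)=-35 / 41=-0.85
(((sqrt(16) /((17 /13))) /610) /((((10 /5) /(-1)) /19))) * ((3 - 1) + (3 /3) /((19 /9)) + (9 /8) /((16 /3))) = -84877 /663680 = -0.13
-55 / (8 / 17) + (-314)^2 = 787833 / 8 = 98479.12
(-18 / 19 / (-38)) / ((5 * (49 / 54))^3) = 1417176 / 5308911125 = 0.00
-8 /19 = -0.42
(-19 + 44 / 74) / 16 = -1.15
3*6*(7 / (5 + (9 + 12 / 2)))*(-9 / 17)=-567 / 170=-3.34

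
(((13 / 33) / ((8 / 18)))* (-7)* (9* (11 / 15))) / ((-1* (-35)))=-117 / 100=-1.17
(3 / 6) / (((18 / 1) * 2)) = 1 / 72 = 0.01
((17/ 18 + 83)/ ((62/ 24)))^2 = 9132484/ 8649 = 1055.90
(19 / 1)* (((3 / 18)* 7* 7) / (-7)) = -22.17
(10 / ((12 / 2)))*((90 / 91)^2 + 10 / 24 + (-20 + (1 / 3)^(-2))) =-4772435 / 298116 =-16.01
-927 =-927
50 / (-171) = -50 / 171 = -0.29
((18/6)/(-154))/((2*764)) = -0.00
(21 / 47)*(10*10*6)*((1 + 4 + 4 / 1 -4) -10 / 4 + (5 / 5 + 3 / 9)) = 48300 / 47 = 1027.66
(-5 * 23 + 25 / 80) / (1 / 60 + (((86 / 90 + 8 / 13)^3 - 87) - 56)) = 367369981875 / 445589505956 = 0.82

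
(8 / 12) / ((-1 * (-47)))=2 / 141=0.01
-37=-37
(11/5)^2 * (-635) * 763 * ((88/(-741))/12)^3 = 124848023608/54927317835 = 2.27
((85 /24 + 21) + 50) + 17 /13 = 23665 /312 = 75.85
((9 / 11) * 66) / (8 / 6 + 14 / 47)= 3807 / 115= 33.10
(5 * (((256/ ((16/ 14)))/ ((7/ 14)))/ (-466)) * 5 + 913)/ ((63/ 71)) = 4902053/ 4893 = 1001.85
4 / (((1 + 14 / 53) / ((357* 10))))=11296.12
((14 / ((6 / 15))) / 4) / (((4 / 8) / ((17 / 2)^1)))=595 / 4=148.75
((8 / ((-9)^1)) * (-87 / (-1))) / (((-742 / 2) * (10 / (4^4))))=29696 / 5565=5.34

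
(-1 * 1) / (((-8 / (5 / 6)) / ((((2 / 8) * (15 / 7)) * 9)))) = 225 / 448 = 0.50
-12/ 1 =-12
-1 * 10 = -10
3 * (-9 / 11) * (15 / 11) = -405 / 121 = -3.35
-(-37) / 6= 37 / 6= 6.17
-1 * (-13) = 13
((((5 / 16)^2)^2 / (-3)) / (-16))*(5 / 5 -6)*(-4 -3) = 21875 / 3145728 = 0.01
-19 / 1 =-19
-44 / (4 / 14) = -154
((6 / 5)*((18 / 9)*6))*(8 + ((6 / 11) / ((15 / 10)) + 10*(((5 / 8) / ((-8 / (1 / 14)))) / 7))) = 2594133 / 21560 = 120.32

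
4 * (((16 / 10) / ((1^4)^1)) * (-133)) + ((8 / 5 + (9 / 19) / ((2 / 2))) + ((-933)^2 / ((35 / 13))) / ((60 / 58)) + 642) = 2077060179 / 6650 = 312339.88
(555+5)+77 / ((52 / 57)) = 33509 / 52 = 644.40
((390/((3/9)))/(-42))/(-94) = 195/658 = 0.30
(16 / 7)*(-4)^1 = -64 / 7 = -9.14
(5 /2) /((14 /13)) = 65 /28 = 2.32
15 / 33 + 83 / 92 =1373 / 1012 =1.36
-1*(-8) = 8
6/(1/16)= 96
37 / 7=5.29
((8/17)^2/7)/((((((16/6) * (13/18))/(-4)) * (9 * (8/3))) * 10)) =-36/131495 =-0.00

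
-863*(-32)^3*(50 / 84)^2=4418560000 / 441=10019410.43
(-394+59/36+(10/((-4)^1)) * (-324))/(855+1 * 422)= 15035/45972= 0.33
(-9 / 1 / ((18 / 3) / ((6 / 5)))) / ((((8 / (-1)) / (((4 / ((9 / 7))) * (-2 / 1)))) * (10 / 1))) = -7 / 50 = -0.14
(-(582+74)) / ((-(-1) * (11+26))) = -656 / 37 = -17.73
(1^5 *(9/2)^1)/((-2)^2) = 9/8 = 1.12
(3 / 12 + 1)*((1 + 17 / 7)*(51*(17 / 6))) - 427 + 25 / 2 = 2867 / 14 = 204.79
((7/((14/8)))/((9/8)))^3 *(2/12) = 16384/2187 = 7.49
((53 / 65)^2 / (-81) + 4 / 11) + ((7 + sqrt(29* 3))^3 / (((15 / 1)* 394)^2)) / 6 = 13* sqrt(87) / 11642700 + 207711974281 / 584382041100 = 0.36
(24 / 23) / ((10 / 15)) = 36 / 23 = 1.57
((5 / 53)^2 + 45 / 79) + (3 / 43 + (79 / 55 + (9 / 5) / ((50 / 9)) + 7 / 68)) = 2240825663387 / 892193175500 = 2.51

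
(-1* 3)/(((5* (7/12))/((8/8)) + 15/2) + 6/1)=-36/197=-0.18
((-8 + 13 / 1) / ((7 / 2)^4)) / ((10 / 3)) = 24 / 2401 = 0.01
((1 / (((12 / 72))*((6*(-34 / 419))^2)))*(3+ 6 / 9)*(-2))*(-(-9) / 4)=-1931171 / 4624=-417.64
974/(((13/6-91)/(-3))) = 17532/533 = 32.89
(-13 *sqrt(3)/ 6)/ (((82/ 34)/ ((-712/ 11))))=78676 *sqrt(3)/ 1353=100.72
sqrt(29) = 5.39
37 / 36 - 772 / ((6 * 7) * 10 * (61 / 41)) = -15961 / 76860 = -0.21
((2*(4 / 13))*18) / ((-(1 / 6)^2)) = -5184 / 13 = -398.77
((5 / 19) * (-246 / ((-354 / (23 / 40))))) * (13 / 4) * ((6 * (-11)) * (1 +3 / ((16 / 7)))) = -14968239 / 286976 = -52.16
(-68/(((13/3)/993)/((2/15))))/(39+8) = -135048/3055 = -44.21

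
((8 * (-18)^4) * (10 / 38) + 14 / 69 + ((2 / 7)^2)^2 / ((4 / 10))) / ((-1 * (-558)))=347825724433 / 878211369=396.06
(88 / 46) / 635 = 44 / 14605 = 0.00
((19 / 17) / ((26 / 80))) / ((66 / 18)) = 2280 / 2431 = 0.94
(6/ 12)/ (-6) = -1/ 12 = -0.08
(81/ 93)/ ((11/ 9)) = 243/ 341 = 0.71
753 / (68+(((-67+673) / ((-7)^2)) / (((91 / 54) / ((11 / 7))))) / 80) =11.05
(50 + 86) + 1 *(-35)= 101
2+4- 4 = 2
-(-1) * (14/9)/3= 14/27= 0.52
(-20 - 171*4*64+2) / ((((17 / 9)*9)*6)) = -7299 / 17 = -429.35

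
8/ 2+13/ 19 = 89/ 19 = 4.68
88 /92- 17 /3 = -325 /69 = -4.71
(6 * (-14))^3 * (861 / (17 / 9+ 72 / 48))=-9185726592 / 61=-150585681.84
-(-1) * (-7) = -7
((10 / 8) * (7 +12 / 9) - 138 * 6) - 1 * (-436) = -381.58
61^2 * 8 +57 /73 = 2173121 /73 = 29768.78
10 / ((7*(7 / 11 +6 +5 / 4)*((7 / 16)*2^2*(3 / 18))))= 10560 / 17003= 0.62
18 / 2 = 9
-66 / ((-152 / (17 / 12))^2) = -0.01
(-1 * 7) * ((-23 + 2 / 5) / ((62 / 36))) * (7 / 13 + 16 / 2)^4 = 488242.74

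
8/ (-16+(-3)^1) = -8/ 19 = -0.42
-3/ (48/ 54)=-27/ 8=-3.38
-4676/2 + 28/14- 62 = -2398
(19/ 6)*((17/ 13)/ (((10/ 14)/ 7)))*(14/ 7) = 15827/ 195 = 81.16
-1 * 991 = -991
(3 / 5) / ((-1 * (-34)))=3 / 170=0.02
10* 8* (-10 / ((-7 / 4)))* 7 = 3200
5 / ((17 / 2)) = 10 / 17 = 0.59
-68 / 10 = -34 / 5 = -6.80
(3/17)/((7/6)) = 18/119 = 0.15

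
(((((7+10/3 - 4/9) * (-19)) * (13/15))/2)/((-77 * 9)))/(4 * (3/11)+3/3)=21983/391230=0.06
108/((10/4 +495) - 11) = 216/973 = 0.22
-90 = -90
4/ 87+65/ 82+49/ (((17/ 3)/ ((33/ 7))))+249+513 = 97459409/ 121278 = 803.60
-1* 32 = -32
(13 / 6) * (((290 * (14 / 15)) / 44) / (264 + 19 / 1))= 2639 / 56034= 0.05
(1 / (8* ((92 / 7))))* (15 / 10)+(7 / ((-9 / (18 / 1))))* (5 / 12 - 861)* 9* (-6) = -957684651 / 1472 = -650600.99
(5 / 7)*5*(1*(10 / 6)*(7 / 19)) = 125 / 57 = 2.19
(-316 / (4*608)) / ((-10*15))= 79 / 91200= 0.00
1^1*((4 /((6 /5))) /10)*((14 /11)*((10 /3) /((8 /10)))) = 175 /99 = 1.77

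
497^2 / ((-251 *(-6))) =247009 / 1506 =164.02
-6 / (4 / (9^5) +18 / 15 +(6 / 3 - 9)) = 1771470 / 1712401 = 1.03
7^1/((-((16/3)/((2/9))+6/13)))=-91/318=-0.29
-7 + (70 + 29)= 92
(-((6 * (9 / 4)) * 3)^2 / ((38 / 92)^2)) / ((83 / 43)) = -149243067 / 29963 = -4980.91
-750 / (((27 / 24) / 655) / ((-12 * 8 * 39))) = 1634880000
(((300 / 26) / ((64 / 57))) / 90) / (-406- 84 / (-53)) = -5035 / 17833088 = -0.00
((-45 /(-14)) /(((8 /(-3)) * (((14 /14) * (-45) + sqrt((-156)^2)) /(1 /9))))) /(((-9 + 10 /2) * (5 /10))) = 5 /8288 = 0.00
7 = 7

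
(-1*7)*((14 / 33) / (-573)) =98 / 18909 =0.01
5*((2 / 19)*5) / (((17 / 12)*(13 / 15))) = 9000 / 4199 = 2.14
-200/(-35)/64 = 0.09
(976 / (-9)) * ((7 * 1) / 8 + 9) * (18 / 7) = -19276 / 7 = -2753.71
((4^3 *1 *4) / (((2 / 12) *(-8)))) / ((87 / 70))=-4480 / 29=-154.48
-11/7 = -1.57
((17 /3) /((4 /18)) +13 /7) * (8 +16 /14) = 12256 /49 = 250.12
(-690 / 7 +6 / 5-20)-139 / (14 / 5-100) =-1972163 / 17010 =-115.94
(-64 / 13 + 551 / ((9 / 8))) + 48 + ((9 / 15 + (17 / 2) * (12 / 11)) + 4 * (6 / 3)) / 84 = 96048097 / 180180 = 533.07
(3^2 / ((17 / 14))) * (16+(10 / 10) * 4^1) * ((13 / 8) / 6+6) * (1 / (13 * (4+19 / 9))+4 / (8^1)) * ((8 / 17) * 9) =83399274 / 41327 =2018.03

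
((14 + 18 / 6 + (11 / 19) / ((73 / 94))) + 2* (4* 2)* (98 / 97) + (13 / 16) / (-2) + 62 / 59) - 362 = -83174173845 / 254009632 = -327.44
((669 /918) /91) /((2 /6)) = 223 /9282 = 0.02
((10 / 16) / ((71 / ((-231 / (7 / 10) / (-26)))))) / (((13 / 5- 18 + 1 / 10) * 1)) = -1375 / 188292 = -0.01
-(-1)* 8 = 8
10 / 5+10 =12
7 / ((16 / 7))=49 / 16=3.06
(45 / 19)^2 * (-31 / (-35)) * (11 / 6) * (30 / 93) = 7425 / 2527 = 2.94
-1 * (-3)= 3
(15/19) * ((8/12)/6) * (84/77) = 20/209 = 0.10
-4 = -4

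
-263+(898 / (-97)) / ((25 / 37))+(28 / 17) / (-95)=-216746903 / 783275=-276.72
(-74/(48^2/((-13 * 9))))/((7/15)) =7215/896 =8.05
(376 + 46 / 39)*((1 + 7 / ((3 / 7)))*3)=58840 / 3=19613.33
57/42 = 19/14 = 1.36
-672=-672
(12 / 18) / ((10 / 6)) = 2 / 5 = 0.40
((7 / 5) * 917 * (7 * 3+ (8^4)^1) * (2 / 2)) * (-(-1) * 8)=42283236.80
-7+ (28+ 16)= 37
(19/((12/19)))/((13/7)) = 2527/156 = 16.20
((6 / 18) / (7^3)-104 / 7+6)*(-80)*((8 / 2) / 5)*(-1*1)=-583232 / 1029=-566.79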